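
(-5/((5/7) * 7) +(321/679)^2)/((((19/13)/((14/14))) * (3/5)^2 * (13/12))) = -35800000/26279337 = -1.36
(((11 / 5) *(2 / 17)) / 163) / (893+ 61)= 11 / 6608835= 0.00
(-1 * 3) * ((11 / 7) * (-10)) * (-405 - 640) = -344850 / 7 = -49264.29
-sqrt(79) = -8.89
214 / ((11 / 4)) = 856 / 11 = 77.82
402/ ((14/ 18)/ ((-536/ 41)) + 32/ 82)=79509168/ 65417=1215.42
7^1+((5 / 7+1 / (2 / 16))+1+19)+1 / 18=4507 / 126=35.77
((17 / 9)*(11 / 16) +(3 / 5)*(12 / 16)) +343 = 248219 / 720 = 344.75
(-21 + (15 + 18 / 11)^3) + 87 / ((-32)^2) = 4583.51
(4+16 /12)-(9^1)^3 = -2171 /3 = -723.67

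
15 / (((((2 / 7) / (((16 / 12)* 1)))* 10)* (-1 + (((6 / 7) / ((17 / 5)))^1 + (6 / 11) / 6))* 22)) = -833 / 1720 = -0.48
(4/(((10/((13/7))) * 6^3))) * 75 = 65/252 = 0.26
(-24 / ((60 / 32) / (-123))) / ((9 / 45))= 7872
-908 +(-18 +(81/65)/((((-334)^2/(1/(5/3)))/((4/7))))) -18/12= -927.50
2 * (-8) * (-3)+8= 56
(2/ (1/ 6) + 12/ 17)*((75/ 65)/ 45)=72/ 221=0.33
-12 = -12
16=16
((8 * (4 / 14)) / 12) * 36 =48 / 7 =6.86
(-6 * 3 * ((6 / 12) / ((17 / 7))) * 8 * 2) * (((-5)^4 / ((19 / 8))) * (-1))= 15603.72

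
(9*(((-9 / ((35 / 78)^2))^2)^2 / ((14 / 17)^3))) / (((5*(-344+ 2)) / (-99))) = 273268035913168813703472 / 73377359603515625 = 3724146.49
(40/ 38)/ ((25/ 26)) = 104/ 95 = 1.09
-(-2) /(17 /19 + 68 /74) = 1406 /1275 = 1.10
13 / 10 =1.30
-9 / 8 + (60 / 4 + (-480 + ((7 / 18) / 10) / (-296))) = -24835147 / 53280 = -466.13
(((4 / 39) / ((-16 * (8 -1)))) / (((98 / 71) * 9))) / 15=-71 / 14447160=-0.00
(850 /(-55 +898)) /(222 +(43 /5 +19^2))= 125 /73341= 0.00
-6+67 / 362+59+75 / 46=228197 / 4163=54.82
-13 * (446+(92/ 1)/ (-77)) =-445250/ 77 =-5782.47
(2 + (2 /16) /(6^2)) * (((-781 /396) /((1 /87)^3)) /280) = -999144163 /107520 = -9292.64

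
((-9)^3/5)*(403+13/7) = -2065986/35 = -59028.17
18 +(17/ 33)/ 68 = 2377/ 132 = 18.01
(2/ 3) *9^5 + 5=39371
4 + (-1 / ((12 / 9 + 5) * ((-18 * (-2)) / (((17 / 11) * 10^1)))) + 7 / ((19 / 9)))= 9089 / 1254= 7.25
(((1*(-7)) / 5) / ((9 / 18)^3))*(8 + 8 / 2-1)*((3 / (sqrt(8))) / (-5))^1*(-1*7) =-3234*sqrt(2) / 25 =-182.94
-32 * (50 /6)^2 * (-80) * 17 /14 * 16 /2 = 108800000 /63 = 1726984.13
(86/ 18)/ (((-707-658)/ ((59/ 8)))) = -2537/ 98280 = -0.03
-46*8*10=-3680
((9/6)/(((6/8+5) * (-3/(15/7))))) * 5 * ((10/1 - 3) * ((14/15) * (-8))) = 48.70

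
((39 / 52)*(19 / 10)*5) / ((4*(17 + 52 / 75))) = 4275 / 42464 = 0.10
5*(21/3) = 35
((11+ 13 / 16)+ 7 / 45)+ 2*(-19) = -18743 / 720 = -26.03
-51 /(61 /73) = -3723 /61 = -61.03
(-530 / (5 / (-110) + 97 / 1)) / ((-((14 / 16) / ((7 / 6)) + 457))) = 46640 / 3905523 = 0.01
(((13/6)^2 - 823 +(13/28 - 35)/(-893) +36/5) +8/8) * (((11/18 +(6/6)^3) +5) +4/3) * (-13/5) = 847212344693/50633100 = 16732.38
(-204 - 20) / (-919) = 224 / 919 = 0.24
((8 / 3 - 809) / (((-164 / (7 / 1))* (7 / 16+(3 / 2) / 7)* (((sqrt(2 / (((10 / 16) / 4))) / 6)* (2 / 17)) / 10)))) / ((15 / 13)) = 638911* sqrt(5) / 219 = 6523.51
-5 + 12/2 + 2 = 3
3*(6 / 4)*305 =2745 / 2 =1372.50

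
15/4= 3.75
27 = 27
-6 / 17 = -0.35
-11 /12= -0.92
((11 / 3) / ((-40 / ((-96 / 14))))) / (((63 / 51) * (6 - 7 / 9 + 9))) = 561 / 15680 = 0.04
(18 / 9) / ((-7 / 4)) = -8 / 7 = -1.14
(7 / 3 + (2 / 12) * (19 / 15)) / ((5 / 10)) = 229 / 45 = 5.09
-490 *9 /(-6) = 735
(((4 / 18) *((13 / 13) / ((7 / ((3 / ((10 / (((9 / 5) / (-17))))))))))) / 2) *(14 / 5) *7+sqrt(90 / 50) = -21 / 2125+3 *sqrt(5) / 5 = 1.33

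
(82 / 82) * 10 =10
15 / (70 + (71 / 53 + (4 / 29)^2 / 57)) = 7621983 / 36250129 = 0.21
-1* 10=-10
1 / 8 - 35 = -279 / 8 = -34.88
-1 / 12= -0.08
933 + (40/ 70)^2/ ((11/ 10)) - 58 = 471785/ 539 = 875.30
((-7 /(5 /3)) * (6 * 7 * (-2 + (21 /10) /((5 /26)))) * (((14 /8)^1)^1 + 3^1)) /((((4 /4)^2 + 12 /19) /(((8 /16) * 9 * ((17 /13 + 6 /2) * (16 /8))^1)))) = -8946459396 /50375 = -177597.21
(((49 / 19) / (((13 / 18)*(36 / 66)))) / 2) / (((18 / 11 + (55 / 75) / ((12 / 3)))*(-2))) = -266805 / 296647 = -0.90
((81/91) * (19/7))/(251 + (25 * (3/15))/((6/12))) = 171/18473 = 0.01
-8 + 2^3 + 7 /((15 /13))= 91 /15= 6.07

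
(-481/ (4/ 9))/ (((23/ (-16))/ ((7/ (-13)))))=-9324/ 23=-405.39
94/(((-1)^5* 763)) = -0.12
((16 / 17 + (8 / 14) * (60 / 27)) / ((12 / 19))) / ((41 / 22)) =247456 / 131733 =1.88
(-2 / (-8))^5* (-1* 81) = -81 / 1024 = -0.08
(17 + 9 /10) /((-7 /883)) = -158057 /70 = -2257.96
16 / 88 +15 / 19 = 203 / 209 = 0.97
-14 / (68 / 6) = -21 / 17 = -1.24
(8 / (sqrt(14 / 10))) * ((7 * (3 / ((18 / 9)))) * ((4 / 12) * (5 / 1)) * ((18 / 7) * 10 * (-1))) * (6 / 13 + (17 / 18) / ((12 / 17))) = -252650 * sqrt(35) / 273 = -5475.08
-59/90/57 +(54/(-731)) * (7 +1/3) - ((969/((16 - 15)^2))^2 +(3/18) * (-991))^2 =-881337616684.58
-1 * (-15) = 15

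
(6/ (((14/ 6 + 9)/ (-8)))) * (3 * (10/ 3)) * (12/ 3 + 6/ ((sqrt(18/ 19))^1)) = -720 * sqrt(38)/ 17- 2880/ 17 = -430.49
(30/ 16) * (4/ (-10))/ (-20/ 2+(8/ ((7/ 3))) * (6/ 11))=231/ 2504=0.09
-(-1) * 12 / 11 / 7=12 / 77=0.16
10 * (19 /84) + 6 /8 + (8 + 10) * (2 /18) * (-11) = -1595 /84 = -18.99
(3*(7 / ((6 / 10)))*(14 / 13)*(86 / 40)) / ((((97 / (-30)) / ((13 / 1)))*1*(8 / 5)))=-203.64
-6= -6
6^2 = 36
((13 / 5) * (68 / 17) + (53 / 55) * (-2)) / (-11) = -0.77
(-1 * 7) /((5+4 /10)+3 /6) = -70 /59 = -1.19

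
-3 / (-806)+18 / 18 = 809 / 806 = 1.00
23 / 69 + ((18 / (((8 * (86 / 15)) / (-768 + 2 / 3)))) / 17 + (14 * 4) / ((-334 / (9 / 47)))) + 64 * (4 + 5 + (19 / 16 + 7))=74537693867 / 68851428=1082.59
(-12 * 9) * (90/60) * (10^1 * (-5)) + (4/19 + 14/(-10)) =769387/95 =8098.81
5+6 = 11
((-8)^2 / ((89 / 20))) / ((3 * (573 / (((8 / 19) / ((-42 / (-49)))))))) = 35840 / 8720487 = 0.00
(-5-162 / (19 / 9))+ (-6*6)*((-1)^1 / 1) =-869 / 19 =-45.74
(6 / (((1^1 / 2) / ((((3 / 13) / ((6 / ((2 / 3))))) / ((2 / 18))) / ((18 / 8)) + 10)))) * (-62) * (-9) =879408 / 13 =67646.77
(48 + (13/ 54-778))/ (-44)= 16.59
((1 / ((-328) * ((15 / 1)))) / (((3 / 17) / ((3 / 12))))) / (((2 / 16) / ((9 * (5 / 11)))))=-17 / 1804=-0.01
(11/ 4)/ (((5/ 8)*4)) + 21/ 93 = 411/ 310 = 1.33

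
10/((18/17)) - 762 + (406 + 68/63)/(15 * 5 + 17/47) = -27787400/37191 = -747.15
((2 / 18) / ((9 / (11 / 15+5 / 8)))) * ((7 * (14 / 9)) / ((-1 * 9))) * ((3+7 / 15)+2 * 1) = -327467 / 2952450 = -0.11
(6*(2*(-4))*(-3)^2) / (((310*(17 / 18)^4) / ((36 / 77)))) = -816293376 / 996823135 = -0.82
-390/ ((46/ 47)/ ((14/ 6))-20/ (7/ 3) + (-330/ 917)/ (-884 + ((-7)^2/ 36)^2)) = 291161543855/ 6085700121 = 47.84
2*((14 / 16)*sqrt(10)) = 7*sqrt(10) / 4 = 5.53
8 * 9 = 72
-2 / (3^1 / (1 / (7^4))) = -2 / 7203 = -0.00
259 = 259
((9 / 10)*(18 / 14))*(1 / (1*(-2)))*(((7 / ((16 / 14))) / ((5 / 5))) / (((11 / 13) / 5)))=-7371 / 352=-20.94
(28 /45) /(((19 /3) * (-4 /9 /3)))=-63 /95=-0.66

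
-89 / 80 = -1.11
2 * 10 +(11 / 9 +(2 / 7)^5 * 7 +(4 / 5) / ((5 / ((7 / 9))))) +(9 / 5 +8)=5611136 / 180075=31.16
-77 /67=-1.15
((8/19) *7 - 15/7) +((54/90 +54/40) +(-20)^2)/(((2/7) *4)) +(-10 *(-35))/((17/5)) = 164764293/361760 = 455.45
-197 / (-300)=197 / 300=0.66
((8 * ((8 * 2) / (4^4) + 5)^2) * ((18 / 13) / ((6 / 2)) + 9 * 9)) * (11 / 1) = 76429089 / 416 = 183723.77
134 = 134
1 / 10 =0.10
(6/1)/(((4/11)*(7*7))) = 0.34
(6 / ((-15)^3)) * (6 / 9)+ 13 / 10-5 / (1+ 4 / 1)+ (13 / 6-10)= -25429 / 3375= -7.53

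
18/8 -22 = -79/4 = -19.75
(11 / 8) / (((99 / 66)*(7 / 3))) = 11 / 28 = 0.39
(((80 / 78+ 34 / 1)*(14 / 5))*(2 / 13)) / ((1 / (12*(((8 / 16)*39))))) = 229488 / 65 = 3530.58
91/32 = 2.84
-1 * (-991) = 991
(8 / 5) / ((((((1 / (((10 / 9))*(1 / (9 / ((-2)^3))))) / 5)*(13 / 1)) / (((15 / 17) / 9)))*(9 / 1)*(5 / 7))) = -4480 / 483327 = -0.01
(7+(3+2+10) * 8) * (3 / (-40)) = -381 / 40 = -9.52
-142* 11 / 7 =-1562 / 7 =-223.14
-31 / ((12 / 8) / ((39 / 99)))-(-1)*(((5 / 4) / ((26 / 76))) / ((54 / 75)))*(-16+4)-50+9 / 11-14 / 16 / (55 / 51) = -6127769 / 51480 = -119.03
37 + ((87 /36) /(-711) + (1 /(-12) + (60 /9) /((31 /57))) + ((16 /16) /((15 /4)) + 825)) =289102319 /330615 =874.44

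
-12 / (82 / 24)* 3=-432 / 41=-10.54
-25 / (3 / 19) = -158.33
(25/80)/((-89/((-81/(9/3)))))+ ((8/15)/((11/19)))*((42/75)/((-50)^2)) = 348804443/3671250000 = 0.10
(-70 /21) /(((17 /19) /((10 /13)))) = -1900 /663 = -2.87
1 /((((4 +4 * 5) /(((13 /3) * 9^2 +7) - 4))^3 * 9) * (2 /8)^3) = 22819.89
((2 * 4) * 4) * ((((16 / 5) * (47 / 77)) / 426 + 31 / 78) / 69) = 13714576 / 73558485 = 0.19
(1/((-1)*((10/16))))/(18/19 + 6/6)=-152/185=-0.82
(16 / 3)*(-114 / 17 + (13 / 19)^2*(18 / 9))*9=-1699584 / 6137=-276.94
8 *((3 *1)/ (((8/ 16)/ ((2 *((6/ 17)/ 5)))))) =576/ 85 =6.78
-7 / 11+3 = 26 / 11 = 2.36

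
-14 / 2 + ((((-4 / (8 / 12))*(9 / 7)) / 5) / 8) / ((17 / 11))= -16957 / 2380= -7.12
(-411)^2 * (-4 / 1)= -675684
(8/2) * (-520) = -2080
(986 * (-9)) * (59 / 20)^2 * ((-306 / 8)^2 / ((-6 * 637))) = 120518872191 / 4076800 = 29562.13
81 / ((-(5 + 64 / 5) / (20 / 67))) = -1.36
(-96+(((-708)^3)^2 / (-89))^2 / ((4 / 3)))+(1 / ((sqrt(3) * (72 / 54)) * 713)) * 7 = 7 * sqrt(3) / 2852+11897627173726061675521996227896736 / 7921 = 1502036002237856542800403000000.00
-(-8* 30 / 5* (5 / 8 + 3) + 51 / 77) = 13347 / 77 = 173.34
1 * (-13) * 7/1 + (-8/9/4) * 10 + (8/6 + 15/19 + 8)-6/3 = -14552/171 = -85.10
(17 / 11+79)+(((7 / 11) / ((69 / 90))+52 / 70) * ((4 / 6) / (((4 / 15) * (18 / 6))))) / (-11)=4700354 / 58443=80.43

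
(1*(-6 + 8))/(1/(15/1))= 30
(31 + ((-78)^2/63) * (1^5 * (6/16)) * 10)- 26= 367.14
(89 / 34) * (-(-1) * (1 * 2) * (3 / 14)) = 267 / 238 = 1.12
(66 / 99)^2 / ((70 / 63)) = 2 / 5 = 0.40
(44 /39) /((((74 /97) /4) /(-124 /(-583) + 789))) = 357046136 /76479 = 4668.55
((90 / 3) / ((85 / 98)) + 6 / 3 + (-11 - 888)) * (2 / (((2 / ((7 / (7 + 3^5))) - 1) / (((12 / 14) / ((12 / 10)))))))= -146610 / 8381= -17.49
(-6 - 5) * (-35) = 385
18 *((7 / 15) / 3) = 14 / 5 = 2.80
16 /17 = 0.94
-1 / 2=-0.50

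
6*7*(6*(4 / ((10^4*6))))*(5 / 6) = 7 / 500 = 0.01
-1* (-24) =24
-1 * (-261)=261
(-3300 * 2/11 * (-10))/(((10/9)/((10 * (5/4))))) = 67500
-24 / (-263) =24 / 263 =0.09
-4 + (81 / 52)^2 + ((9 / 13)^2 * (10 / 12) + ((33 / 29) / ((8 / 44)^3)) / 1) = 14753899 / 78416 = 188.15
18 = 18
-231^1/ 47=-231/ 47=-4.91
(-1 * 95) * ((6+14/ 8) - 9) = 475/ 4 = 118.75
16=16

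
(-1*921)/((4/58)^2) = -774561/4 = -193640.25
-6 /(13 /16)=-96 /13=-7.38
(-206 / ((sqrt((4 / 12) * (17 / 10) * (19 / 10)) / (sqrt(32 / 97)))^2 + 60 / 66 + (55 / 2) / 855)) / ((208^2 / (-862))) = 4175161650 / 4277413153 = 0.98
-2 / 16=-1 / 8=-0.12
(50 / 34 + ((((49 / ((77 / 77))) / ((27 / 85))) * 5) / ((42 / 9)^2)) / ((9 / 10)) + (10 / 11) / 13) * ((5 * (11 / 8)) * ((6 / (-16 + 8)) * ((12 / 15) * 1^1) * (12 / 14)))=-5368105 / 37128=-144.58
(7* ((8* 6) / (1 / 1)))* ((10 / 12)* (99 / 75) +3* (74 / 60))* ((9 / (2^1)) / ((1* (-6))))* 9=-54432 / 5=-10886.40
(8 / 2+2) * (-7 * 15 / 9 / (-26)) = 2.69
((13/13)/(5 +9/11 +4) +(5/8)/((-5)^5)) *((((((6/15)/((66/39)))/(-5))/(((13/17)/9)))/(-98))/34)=13723/808500000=0.00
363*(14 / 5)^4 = 13945008 / 625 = 22312.01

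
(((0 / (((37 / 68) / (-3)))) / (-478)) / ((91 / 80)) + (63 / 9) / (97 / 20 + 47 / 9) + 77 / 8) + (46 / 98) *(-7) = 14575 / 2072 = 7.03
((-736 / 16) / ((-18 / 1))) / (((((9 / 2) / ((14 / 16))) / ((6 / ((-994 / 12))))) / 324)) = -828 / 71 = -11.66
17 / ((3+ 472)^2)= 17 / 225625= 0.00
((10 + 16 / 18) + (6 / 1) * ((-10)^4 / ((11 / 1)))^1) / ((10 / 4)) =1082156 / 495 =2186.17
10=10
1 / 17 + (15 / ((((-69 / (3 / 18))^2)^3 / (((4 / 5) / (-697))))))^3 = 0.06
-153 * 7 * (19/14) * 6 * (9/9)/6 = -2907/2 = -1453.50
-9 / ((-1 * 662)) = 9 / 662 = 0.01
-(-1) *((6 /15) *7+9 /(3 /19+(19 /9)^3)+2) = 3803487 /662540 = 5.74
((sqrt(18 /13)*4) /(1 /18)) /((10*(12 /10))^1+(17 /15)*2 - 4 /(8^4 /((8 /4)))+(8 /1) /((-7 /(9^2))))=-11612160*sqrt(26) /54726997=-1.08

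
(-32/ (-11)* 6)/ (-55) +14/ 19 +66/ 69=363796/ 264385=1.38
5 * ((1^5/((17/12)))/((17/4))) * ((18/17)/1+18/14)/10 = 6696/34391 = 0.19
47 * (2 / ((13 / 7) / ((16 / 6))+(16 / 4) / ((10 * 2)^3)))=1316000 / 9757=134.88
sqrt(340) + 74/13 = 74/13 + 2 * sqrt(85) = 24.13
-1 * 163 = -163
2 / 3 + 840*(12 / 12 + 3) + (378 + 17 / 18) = 67313 / 18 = 3739.61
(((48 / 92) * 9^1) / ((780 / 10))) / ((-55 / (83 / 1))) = -1494 / 16445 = -0.09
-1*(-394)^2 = -155236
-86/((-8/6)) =129/2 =64.50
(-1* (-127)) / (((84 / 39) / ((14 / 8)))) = 103.19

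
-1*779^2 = -606841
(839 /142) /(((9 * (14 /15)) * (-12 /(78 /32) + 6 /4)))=-54535 /265398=-0.21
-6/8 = -3/4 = -0.75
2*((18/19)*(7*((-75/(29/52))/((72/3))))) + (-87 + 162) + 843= 464868/551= 843.68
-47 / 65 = -0.72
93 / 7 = 13.29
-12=-12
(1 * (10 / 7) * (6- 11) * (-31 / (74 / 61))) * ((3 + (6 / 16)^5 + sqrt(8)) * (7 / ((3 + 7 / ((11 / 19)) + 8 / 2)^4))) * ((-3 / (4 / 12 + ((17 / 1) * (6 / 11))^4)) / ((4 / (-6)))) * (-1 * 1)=-13315429001803379 / 756267310170583859200- 405352643971 * sqrt(2) / 34619170082271600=-0.00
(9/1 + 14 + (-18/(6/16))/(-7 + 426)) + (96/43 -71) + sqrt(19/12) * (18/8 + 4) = -826656/18017 + 25 * sqrt(57)/24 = -38.02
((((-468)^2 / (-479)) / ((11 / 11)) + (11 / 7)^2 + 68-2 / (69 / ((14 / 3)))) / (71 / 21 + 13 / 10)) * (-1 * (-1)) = -18798423110 / 227423931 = -82.66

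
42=42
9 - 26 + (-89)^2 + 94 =7998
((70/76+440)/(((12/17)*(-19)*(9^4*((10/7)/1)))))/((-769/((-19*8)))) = -132923/191725542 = -0.00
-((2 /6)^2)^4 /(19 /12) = -4 /41553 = -0.00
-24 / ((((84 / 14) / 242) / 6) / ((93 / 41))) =-540144 / 41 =-13174.24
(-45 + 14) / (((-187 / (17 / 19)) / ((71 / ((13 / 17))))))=37417 / 2717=13.77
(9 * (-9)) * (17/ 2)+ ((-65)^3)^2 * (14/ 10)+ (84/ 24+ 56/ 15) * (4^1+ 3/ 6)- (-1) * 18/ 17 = 105586446220.11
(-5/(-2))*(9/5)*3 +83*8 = 1355/2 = 677.50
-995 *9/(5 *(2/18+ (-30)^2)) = -16119/8101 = -1.99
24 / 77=0.31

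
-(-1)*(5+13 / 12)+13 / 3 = 125 / 12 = 10.42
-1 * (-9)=9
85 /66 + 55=3715 /66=56.29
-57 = -57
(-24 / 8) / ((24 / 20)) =-5 / 2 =-2.50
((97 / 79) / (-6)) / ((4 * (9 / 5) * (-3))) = 0.01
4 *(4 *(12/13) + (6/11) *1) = 2424/143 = 16.95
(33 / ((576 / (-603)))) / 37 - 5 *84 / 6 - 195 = -629731 / 2368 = -265.93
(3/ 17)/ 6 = 0.03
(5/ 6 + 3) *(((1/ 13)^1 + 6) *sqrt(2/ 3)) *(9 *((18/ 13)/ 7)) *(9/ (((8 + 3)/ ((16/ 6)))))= 392472 *sqrt(6)/ 13013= 73.88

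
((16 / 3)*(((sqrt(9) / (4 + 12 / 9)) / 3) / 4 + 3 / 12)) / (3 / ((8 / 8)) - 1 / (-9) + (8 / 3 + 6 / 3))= 57 / 280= 0.20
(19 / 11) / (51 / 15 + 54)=95 / 3157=0.03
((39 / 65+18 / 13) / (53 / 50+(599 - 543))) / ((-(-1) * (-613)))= -430 / 7578519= -0.00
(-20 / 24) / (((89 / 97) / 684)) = -621.24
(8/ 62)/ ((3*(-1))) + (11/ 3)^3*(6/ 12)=41189/ 1674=24.61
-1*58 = -58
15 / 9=5 / 3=1.67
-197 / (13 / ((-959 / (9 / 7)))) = 1322461 / 117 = 11303.09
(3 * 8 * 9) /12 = 18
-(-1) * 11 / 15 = 11 / 15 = 0.73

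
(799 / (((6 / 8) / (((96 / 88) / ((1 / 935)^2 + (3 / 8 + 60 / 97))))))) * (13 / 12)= 197105629600 / 155544981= 1267.19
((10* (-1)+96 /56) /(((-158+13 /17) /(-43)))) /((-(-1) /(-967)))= 40998866 /18711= 2191.16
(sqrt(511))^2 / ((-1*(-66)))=7.74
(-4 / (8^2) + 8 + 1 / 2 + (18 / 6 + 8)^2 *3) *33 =196119 / 16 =12257.44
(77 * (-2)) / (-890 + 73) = 154 / 817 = 0.19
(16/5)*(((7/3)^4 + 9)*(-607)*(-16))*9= 97275392/9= 10808376.89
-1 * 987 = -987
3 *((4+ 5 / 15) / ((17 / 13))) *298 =50362 / 17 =2962.47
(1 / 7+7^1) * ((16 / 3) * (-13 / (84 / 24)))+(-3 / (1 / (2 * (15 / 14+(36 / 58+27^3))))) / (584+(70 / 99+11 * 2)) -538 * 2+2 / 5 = -1807435206721 / 1280264160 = -1411.77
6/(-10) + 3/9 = -4/15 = -0.27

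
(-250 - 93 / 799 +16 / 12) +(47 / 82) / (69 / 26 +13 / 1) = -9949544204 / 39998739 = -248.75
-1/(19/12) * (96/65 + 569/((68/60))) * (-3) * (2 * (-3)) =-120183912/20995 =-5724.41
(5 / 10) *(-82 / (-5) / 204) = 41 / 1020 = 0.04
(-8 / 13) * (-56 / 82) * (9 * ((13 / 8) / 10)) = 126 / 205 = 0.61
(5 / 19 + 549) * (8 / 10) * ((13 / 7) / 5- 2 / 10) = 250464 / 3325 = 75.33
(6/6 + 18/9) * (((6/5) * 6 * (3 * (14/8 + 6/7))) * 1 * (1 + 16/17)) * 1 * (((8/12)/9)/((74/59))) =426393/22015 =19.37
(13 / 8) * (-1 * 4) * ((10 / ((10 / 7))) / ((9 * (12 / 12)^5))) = -91 / 18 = -5.06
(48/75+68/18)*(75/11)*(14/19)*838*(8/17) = 93292864/10659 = 8752.50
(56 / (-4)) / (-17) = 14 / 17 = 0.82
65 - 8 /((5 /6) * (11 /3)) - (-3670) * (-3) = -602119 /55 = -10947.62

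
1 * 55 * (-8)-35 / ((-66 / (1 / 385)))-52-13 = -366629 / 726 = -505.00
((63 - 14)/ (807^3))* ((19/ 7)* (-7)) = -931/ 525557943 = -0.00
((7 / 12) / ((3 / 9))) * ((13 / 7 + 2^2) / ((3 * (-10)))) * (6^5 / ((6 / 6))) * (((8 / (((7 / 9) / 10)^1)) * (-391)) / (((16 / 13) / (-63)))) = -5469328332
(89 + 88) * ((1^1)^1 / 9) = 59 / 3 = 19.67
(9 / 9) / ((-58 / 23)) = -23 / 58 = -0.40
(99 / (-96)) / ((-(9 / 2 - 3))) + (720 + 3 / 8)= 721.06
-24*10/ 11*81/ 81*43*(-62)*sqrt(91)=554880.42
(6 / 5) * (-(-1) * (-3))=-18 / 5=-3.60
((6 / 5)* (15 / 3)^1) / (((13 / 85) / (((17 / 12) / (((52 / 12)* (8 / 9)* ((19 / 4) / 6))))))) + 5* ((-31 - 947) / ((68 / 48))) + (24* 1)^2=-311968971 / 109174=-2857.54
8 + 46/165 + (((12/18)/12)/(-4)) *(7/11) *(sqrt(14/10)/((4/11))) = 1366/165 - 7 *sqrt(35)/1440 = 8.25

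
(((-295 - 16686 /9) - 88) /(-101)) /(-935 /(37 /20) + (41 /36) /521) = -1552415364 /35424303983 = -0.04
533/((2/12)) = 3198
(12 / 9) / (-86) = -2 / 129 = -0.02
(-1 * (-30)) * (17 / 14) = 255 / 7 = 36.43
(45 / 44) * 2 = 45 / 22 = 2.05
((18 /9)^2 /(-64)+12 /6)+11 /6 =181 /48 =3.77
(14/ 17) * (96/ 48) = 28/ 17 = 1.65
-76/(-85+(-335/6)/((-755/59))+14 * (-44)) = 68856/631153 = 0.11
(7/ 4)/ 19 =7/ 76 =0.09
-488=-488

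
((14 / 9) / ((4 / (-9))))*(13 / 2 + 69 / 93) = -3143 / 124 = -25.35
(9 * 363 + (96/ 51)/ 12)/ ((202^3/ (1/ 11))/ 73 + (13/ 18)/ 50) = 3649087500/ 1387197282533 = 0.00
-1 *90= -90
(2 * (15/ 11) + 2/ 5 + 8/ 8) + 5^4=34602/ 55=629.13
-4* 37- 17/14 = -2089/14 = -149.21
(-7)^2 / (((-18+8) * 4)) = -49 / 40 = -1.22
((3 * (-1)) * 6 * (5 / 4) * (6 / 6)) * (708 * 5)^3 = -998141940000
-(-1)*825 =825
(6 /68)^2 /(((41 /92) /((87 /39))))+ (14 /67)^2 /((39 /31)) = 152836925 /2074416279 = 0.07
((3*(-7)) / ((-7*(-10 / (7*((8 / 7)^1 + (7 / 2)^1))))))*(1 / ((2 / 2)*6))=-13 / 8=-1.62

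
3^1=3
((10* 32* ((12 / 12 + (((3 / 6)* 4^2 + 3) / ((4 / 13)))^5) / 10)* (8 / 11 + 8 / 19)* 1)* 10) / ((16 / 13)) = 17434863103.42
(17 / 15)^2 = 289 / 225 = 1.28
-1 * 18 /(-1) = 18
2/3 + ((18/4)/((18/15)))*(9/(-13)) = -301/156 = -1.93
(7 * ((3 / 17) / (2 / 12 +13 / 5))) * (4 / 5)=504 / 1411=0.36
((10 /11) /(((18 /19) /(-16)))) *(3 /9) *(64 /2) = -48640 /297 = -163.77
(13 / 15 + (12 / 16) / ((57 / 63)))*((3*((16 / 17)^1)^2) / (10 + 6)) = 7732 / 27455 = 0.28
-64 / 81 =-0.79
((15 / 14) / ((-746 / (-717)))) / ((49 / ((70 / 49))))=0.03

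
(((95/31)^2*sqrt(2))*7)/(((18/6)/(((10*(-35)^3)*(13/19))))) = -9090954.63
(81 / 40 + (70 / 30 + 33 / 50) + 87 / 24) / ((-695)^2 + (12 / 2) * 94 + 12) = 2593 / 145080300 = 0.00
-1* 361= -361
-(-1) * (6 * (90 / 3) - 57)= 123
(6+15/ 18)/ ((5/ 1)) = 41/ 30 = 1.37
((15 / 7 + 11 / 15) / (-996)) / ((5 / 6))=-151 / 43575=-0.00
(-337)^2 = 113569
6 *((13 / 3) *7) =182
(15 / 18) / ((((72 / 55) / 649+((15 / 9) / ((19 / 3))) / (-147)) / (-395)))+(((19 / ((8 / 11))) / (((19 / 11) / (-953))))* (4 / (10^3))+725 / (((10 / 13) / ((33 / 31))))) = -2033305679176563 / 1402502000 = -1449770.25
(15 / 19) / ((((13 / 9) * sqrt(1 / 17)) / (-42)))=-5670 * sqrt(17) / 247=-94.65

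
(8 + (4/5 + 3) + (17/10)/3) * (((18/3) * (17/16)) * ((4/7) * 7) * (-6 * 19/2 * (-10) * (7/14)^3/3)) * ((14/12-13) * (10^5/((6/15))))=-132939734375/6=-22156622395.83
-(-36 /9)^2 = -16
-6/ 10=-3/ 5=-0.60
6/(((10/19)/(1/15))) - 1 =-6/25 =-0.24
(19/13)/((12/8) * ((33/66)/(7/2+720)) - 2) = -54986/75205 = -0.73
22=22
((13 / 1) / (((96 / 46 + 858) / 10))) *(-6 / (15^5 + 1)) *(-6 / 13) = 115 / 208638556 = 0.00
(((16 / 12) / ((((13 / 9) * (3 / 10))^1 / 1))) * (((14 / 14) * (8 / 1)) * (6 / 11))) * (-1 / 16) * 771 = -92520 / 143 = -646.99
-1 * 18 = -18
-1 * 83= -83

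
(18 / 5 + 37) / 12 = 203 / 60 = 3.38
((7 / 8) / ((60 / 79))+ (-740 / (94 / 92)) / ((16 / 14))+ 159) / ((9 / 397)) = -4241456293 / 203040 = -20889.76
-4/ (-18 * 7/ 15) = 10/ 21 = 0.48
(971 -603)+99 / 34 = 12611 / 34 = 370.91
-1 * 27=-27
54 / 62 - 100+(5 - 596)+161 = -16403 / 31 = -529.13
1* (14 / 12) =7 / 6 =1.17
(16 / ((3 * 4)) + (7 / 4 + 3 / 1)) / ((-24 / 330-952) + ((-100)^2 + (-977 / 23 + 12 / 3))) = 92345 / 136763436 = 0.00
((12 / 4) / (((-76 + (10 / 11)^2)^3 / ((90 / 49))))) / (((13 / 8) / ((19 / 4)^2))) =-3197667605 / 17755259465216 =-0.00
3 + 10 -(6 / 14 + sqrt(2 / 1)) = 88 / 7 -sqrt(2) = 11.16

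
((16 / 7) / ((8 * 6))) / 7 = 1 / 147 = 0.01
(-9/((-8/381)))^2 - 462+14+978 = 11791961/64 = 184249.39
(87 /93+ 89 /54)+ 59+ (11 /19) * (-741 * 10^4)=-7181356909 /1674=-4289938.42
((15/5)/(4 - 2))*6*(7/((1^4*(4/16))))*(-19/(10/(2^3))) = -19152/5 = -3830.40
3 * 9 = 27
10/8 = 5/4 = 1.25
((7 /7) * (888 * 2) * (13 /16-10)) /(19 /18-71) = 293706 /1259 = 233.29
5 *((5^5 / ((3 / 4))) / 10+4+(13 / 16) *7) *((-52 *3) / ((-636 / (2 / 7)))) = 149.40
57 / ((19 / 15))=45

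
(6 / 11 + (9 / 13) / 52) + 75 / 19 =636645 / 141284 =4.51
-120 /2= -60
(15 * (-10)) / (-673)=150 / 673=0.22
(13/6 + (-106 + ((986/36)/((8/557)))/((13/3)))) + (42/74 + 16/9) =23451247/69264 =338.58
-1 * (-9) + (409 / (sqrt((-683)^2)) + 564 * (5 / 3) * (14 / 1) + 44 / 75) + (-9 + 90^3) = 742161.19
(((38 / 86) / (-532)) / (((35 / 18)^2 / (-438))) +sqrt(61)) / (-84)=-sqrt(61) / 84- 5913 / 5162150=-0.09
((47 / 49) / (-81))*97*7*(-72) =36472 / 63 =578.92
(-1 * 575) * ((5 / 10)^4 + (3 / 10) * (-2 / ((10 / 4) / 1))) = 1633 / 16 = 102.06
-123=-123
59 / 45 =1.31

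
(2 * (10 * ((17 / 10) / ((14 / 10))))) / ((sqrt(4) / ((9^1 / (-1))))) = -765 / 7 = -109.29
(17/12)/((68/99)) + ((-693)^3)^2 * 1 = 1772227169550052017/16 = 110764198096878251.06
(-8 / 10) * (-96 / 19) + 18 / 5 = 726 / 95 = 7.64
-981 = -981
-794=-794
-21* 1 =-21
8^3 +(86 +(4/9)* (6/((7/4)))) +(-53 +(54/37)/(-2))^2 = 100230734/28749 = 3486.41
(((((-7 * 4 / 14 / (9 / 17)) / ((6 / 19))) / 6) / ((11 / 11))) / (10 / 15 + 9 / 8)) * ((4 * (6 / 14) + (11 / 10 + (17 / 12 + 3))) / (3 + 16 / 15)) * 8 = -7847608 / 495747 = -15.83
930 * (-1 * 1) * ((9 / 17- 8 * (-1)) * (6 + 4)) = -1348500 / 17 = -79323.53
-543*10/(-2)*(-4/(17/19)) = -12137.65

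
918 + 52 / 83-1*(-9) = 76993 / 83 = 927.63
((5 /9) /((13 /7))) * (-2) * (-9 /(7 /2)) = 20 /13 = 1.54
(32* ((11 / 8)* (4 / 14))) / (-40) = -11 / 35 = -0.31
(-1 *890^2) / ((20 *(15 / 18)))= -47526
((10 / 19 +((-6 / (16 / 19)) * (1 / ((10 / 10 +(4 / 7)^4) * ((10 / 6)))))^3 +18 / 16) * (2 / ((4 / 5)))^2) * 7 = -8941189173911713663 / 3649456747182080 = -2450.01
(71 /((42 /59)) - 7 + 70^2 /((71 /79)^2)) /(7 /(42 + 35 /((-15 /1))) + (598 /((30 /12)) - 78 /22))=1219270382825 /46685124444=26.12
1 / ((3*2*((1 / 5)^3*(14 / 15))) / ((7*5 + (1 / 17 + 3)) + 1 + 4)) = 114375 / 119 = 961.13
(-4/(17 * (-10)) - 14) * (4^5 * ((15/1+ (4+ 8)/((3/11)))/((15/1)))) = -23924736/425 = -56293.50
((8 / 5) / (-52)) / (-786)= 1 / 25545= 0.00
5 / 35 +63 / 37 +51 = 13687 / 259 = 52.85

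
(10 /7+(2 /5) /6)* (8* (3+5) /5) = 10048 /525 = 19.14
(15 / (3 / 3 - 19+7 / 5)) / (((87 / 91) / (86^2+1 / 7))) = -16826225 / 2407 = -6990.54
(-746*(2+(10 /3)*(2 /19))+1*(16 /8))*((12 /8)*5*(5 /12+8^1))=-25212125 /228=-110579.50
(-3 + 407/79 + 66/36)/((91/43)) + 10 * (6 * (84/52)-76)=-2193841/3318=-661.19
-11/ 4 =-2.75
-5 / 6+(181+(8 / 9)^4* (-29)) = 2126579 / 13122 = 162.06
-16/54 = -8/27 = -0.30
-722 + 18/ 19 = -13700/ 19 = -721.05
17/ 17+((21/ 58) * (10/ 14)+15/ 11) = 2.62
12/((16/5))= 15/4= 3.75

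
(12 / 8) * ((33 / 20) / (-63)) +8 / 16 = 129 / 280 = 0.46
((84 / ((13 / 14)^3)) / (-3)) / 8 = -9604 / 2197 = -4.37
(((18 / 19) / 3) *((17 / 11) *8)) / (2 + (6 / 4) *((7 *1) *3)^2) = 0.01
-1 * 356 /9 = -356 /9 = -39.56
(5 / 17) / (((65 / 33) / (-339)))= -11187 / 221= -50.62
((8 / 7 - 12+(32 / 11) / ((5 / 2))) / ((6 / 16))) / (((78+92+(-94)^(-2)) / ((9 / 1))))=-263807616 / 192772195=-1.37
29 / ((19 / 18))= 27.47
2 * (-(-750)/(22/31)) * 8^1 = 186000/11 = 16909.09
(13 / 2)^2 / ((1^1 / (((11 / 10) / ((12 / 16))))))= 1859 / 30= 61.97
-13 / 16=-0.81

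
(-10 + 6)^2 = 16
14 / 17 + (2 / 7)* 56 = 286 / 17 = 16.82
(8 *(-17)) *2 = -272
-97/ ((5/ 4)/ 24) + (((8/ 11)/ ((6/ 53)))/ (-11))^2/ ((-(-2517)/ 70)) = -3088426149376/ 1658312865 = -1862.39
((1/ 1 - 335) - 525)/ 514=-859/ 514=-1.67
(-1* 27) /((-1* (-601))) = -27 /601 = -0.04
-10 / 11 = -0.91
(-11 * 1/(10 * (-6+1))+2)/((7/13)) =1443/350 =4.12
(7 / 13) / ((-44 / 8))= -14 / 143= -0.10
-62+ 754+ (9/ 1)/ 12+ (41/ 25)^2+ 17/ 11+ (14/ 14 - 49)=17847089/ 27500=648.99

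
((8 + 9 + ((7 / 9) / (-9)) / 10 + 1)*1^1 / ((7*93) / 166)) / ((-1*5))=-1209559 / 1318275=-0.92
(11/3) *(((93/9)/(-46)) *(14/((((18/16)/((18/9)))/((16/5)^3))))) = -671.75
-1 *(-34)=34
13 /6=2.17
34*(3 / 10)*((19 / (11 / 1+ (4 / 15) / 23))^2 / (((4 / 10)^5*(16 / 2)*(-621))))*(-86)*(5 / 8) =474179140625 / 14778778624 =32.09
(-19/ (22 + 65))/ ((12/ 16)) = -76/ 261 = -0.29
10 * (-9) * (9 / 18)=-45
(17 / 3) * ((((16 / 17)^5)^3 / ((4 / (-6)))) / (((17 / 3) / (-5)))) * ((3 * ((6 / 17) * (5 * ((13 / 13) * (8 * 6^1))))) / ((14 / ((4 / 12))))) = 6225776124876973670400 / 340628343129668079367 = 18.28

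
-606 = -606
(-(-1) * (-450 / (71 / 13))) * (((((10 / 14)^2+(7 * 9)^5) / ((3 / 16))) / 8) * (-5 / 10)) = 27257059997.82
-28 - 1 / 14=-393 / 14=-28.07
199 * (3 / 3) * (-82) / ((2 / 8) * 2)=-32636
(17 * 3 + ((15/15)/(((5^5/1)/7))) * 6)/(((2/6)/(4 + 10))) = 6695514/3125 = 2142.56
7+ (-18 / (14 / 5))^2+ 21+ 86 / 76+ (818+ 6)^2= 1264384505 / 1862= 679046.46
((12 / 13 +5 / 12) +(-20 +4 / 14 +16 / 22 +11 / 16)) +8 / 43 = -34655585 / 2066064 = -16.77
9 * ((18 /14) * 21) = 243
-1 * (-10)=10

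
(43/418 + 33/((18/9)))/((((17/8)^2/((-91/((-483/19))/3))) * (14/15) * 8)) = 902200/1535457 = 0.59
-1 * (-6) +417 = 423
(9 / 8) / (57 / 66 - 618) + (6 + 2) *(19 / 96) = 128833 / 81462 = 1.58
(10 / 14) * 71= 355 / 7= 50.71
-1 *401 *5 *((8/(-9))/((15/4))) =12832/27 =475.26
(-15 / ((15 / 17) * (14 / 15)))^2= 65025 / 196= 331.76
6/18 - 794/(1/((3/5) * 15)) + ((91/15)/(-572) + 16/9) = -14144921/1980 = -7143.90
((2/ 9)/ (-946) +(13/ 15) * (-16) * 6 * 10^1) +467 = -1553806/ 4257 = -365.00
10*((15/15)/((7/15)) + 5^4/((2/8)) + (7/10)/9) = 1576399/63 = 25022.21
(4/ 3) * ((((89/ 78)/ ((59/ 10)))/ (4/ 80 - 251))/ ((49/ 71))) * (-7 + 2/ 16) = 17377250/ 1697661693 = 0.01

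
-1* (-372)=372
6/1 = 6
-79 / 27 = -2.93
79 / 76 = 1.04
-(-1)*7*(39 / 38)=273 / 38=7.18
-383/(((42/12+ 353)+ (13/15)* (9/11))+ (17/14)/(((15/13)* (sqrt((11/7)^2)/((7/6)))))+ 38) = -758340/784061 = -0.97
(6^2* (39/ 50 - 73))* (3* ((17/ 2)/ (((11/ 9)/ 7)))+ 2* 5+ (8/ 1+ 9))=-123723693/ 275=-449904.34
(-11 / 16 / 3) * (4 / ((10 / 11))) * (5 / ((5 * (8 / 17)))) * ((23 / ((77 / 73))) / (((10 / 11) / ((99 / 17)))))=-6704247 / 22400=-299.30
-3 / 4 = -0.75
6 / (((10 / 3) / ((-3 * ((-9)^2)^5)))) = -18828635765.40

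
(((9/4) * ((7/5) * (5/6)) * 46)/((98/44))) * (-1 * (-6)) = 2277/7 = 325.29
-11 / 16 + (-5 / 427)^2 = -2005219 / 2917264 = -0.69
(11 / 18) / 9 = 11 / 162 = 0.07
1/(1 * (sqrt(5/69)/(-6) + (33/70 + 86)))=3675 * sqrt(345)/11376347132 + 131561955/11376347132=0.01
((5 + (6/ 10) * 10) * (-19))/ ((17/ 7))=-1463/ 17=-86.06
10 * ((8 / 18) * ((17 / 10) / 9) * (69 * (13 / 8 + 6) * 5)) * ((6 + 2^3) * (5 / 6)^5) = 2608703125 / 209952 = 12425.24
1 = 1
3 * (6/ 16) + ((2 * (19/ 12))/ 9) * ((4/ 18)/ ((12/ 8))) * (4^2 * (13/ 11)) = 135403/ 64152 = 2.11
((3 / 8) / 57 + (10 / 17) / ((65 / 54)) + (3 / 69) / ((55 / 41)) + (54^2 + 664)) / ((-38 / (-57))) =5370.79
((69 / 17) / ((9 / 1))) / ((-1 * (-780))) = 0.00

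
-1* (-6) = 6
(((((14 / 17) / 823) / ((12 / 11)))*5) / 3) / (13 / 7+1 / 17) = 2695 / 3377592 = 0.00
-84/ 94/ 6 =-7/ 47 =-0.15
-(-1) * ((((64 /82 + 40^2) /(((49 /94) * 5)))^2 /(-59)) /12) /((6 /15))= -97095905792 /72896565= -1331.97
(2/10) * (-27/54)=-1/10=-0.10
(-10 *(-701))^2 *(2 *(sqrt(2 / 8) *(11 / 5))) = 108108220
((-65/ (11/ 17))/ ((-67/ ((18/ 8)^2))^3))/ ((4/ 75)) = 44043172875/ 54204710912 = 0.81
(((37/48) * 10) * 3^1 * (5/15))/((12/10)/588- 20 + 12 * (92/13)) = 589225/4962876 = 0.12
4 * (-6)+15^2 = 201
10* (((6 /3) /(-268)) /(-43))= 5 /2881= 0.00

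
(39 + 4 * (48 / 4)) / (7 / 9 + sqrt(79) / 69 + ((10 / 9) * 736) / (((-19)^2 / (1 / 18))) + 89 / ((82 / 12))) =921332563707283731 / 147485512139241010 - 958689539991387 * sqrt(79) / 147485512139241010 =6.19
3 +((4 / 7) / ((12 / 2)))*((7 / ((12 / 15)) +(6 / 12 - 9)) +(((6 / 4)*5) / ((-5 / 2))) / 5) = 89 / 30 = 2.97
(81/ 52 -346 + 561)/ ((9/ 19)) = 213959/ 468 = 457.18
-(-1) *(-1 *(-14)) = 14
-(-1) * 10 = 10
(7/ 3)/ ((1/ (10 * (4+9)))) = 303.33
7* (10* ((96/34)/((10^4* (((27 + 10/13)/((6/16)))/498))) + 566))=60787188931/1534250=39620.13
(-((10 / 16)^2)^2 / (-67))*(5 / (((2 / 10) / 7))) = 109375 / 274432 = 0.40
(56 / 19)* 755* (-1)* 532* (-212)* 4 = 1003896320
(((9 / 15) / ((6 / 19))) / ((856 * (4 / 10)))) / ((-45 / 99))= -0.01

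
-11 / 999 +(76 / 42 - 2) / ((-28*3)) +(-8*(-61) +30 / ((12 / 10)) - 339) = 8517046 / 48951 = 173.99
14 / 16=7 / 8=0.88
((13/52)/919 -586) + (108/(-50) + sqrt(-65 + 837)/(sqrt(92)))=-54051879/91900 + sqrt(4439)/23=-585.26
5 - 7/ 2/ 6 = 53/ 12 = 4.42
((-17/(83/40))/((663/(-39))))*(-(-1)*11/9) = 440/747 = 0.59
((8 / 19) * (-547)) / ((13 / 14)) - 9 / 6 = -123269 / 494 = -249.53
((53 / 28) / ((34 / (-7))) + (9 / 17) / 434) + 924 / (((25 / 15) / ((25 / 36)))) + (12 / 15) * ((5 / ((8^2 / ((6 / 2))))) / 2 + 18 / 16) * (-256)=19214011 / 147560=130.21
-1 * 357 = -357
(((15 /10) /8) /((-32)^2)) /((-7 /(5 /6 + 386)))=-2321 /229376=-0.01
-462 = -462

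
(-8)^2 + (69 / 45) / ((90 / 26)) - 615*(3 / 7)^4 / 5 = 97716074 / 1620675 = 60.29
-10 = -10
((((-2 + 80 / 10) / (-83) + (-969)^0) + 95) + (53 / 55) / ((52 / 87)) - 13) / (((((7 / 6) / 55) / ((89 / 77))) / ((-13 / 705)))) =-1786060277 / 21026390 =-84.94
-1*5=-5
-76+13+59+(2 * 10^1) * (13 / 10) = 22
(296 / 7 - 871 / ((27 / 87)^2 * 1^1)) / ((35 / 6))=-10207202 / 6615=-1543.04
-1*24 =-24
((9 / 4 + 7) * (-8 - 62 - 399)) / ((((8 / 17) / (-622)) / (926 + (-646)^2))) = 19185871181631 / 8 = 2398233897703.88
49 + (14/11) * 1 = 553/11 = 50.27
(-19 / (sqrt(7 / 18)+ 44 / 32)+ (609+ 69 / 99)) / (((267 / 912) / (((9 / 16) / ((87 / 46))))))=4782528 * sqrt(14) / 2232565+ 14776906784 / 24558215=609.72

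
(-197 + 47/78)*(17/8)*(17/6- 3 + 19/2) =-1822961/468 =-3895.22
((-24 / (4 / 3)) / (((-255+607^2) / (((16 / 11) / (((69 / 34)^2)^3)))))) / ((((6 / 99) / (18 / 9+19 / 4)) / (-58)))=179197312256 / 27252963057233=0.01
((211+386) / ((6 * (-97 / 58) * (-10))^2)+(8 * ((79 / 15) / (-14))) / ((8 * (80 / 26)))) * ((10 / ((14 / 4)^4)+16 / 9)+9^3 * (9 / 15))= -8748105560279 / 316274126000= -27.66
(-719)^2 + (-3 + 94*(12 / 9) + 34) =517117.33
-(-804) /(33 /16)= 4288 /11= 389.82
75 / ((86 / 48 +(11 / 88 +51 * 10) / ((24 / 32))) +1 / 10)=9000 / 81847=0.11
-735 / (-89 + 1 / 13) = 9555 / 1156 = 8.27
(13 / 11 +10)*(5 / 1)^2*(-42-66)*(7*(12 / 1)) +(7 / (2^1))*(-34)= -2536155.36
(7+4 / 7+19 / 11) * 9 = 6444 / 77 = 83.69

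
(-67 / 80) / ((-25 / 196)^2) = -160867 / 3125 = -51.48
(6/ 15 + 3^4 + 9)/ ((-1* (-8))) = 113/ 10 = 11.30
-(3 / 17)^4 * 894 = -72414 / 83521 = -0.87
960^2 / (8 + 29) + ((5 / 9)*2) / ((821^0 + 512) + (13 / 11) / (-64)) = 2995431582080 / 120259287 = 24908.11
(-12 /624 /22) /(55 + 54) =-1 /124696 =-0.00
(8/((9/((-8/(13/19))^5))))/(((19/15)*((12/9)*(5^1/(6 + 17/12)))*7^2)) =-190030954496/54580071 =-3481.69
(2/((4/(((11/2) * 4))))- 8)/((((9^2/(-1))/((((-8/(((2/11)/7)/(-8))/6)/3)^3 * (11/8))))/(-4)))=10284775424/19683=522520.72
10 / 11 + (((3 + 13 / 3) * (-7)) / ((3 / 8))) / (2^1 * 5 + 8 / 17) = -107182 / 8811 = -12.16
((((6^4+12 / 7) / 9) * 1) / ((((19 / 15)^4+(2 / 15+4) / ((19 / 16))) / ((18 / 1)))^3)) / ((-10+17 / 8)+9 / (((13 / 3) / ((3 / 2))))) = -795.89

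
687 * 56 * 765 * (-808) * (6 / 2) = -71340937920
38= 38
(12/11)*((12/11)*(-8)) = -1152/121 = -9.52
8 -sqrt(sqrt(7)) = 8 -7^(1 /4) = 6.37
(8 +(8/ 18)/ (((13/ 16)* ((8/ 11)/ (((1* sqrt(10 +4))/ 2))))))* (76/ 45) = 3344* sqrt(14)/ 5265 +608/ 45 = 15.89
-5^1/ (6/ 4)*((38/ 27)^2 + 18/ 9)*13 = -377260/ 2187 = -172.50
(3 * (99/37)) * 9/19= 2673/703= 3.80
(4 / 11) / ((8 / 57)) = 57 / 22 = 2.59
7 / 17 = 0.41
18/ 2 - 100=-91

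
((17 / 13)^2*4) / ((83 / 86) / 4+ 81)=397664 / 4723043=0.08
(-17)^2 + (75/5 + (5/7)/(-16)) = 34043/112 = 303.96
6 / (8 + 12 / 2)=3 / 7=0.43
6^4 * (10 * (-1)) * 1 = -12960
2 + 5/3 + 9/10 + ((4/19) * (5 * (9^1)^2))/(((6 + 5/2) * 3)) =76651/9690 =7.91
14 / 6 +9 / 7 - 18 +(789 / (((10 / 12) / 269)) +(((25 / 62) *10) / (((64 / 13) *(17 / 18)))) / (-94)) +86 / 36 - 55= 254622.20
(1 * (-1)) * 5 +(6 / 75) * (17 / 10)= -608 / 125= -4.86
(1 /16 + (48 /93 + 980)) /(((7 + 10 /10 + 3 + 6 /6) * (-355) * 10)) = -486367 /21129600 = -0.02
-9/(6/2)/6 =-1/2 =-0.50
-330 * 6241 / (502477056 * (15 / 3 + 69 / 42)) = -2402785 / 3894197184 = -0.00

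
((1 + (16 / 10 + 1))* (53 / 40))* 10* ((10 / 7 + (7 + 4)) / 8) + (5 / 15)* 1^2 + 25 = 167057 / 1680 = 99.44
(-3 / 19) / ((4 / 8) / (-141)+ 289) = -846 / 1548443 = -0.00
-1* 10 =-10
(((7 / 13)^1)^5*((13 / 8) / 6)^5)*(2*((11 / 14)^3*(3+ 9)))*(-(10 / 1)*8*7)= -2282665 / 5308416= -0.43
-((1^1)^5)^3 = -1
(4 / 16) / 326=1 / 1304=0.00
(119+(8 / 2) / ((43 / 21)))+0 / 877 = 5201 / 43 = 120.95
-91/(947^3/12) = -1092/849278123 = -0.00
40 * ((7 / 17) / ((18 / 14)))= 1960 / 153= 12.81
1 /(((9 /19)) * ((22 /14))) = 133 /99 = 1.34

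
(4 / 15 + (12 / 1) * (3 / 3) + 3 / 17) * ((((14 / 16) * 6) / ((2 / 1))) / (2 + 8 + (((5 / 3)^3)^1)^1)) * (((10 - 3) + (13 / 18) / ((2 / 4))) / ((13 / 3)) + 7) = 69764751 / 3491800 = 19.98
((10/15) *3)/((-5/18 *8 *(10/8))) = -18/25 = -0.72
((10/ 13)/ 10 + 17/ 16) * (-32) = -474/ 13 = -36.46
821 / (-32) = -25.66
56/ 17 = 3.29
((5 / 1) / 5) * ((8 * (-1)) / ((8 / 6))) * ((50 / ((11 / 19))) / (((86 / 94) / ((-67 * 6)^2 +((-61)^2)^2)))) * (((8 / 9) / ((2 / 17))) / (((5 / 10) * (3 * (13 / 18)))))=-340235236072000 / 6149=-55331799653.93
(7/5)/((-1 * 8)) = -7/40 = -0.18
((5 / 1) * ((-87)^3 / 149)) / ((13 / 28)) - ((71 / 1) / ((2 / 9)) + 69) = -185885889 / 3874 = -47982.93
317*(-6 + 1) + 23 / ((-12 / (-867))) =307 / 4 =76.75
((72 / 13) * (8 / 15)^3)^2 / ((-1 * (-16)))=1048576 / 23765625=0.04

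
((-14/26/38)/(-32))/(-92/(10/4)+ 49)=35/964288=0.00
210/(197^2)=210/38809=0.01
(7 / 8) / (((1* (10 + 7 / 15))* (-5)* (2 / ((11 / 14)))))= -33 / 5024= -0.01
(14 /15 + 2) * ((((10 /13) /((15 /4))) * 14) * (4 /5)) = 19712 /2925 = 6.74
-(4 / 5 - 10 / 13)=-2 / 65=-0.03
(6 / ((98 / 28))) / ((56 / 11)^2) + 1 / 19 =12385 / 104272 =0.12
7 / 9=0.78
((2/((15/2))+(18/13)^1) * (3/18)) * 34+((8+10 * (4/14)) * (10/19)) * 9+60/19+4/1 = 5286362/77805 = 67.94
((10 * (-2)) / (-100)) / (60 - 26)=1 / 170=0.01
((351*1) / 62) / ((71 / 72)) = 12636 / 2201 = 5.74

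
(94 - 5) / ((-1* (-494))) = 89 / 494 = 0.18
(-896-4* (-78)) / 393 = -584 / 393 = -1.49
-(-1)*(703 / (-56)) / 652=-703 / 36512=-0.02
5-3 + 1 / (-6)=11 / 6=1.83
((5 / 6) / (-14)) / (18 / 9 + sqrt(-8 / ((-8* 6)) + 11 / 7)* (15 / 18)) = -180 / 4223 + 25* sqrt(3066) / 59122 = -0.02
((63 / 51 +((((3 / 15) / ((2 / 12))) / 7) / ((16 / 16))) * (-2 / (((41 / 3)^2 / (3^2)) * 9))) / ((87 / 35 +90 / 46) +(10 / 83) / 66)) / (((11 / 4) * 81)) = 3140175188 / 2520154219977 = 0.00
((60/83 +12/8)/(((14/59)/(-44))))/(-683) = 0.60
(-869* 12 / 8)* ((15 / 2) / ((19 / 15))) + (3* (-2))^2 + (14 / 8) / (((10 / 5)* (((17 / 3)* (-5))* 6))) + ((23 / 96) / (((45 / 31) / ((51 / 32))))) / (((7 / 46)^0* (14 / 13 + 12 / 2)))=-457354212599 / 59535360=-7682.06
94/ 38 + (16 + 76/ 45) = 17239/ 855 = 20.16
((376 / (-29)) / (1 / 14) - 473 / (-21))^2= 9375467929 / 370881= 25278.91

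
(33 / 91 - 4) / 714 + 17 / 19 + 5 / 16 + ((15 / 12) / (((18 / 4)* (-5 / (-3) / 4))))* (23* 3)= 466170625 / 9876048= 47.20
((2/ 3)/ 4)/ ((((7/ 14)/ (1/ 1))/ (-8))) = -8/ 3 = -2.67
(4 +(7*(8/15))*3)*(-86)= -6536/5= -1307.20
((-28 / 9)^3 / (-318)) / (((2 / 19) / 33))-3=1031081 / 38637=26.69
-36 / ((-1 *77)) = 0.47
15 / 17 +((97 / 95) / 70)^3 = 0.88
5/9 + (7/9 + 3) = 13/3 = 4.33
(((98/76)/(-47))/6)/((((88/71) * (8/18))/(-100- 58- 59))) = 2264829/1257344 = 1.80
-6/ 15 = -2/ 5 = -0.40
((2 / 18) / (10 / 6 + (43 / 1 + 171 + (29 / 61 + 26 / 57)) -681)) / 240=-1159 / 1162602000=-0.00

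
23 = 23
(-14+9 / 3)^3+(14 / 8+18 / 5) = -26513 / 20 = -1325.65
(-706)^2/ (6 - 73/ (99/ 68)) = -11291.80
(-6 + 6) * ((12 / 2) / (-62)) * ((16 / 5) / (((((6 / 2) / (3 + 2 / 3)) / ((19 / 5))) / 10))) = 0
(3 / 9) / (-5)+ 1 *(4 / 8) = 13 / 30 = 0.43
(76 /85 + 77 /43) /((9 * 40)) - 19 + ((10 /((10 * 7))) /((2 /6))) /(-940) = -2740678231 /144299400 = -18.99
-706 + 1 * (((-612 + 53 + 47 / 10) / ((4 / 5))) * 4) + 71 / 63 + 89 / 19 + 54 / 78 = -108024353 / 31122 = -3471.00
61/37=1.65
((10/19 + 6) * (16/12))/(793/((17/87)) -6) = 8432/3926673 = 0.00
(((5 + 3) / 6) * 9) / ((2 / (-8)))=-48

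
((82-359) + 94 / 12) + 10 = -1555 / 6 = -259.17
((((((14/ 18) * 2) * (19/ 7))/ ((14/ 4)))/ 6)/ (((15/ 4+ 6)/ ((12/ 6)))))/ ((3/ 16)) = 4864/ 22113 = 0.22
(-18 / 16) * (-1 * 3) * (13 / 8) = 5.48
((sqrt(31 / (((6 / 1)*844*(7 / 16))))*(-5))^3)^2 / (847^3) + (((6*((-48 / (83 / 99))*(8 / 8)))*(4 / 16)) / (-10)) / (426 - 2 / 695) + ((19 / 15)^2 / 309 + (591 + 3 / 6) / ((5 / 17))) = 373739424403183976884398823221247 / 185835966926169695634294307050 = 2011.13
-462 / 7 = -66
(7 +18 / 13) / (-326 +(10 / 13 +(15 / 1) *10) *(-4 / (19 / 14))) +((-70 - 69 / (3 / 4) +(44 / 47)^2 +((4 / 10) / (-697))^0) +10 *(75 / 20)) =-25773653365 / 210166469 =-122.63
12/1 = 12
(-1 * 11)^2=121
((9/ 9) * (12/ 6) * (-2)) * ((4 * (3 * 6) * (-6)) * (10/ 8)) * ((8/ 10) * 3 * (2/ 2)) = 5184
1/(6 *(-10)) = -1/60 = -0.02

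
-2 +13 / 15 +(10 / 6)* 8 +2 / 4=127 / 10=12.70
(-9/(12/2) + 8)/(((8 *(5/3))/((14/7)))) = 39/40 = 0.98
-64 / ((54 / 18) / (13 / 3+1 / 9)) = -2560 / 27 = -94.81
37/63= 0.59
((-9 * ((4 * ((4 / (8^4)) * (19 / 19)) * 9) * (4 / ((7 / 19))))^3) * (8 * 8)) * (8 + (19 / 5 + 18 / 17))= -49187075607 / 119418880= -411.89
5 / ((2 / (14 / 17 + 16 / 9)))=995 / 153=6.50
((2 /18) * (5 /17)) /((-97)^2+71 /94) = 470 /135331101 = 0.00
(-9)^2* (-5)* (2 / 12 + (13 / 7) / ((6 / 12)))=-22005 / 14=-1571.79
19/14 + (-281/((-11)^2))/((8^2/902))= -77303/2464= -31.37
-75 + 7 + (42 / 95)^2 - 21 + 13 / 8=-87.18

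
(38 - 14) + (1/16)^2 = 6145/256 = 24.00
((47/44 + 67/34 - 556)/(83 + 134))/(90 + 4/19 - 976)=1571737/546355656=0.00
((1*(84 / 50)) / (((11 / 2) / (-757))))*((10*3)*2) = -763056 / 55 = -13873.75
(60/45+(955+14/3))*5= 4805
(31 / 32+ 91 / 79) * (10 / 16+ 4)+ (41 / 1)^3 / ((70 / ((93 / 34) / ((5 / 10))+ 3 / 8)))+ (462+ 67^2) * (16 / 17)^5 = 1893810076934227 / 201006315776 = 9421.64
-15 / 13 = -1.15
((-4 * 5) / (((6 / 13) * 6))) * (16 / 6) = -520 / 27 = -19.26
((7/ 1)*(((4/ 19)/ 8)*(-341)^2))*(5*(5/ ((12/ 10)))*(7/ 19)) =712221125/ 4332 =164409.31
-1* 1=-1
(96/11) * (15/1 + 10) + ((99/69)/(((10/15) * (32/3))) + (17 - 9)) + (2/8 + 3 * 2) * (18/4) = 4121003/16192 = 254.51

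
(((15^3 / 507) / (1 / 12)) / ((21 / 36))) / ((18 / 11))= 99000 / 1183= 83.69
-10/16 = -5/8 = -0.62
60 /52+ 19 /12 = 427 /156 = 2.74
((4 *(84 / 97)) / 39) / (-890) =-0.00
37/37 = 1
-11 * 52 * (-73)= 41756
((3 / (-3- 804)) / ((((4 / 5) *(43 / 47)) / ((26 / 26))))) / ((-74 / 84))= 4935 / 855958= 0.01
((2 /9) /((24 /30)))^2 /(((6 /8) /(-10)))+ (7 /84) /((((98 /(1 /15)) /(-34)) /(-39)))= -227099 /238140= -0.95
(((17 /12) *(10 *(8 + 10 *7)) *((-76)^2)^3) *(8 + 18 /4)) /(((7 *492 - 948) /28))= 89575357424000 /3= 29858452474666.67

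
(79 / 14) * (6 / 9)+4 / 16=337 / 84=4.01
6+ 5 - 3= 8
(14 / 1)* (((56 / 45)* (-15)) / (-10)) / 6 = 196 / 45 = 4.36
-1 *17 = -17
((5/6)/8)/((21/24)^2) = 20/147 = 0.14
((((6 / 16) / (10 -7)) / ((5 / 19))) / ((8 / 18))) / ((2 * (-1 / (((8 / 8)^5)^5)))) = -171 / 320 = -0.53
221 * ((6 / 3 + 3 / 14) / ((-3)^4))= 6851 / 1134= 6.04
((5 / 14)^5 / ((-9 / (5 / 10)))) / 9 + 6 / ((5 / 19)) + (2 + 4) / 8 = 10259246087 / 435637440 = 23.55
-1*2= -2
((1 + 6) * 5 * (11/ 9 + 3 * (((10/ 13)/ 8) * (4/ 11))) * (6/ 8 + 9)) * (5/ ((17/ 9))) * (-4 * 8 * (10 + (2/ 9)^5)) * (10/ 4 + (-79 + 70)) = 9178365341600/ 3680721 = 2493632.45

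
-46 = -46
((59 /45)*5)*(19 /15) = 1121 /135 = 8.30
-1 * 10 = -10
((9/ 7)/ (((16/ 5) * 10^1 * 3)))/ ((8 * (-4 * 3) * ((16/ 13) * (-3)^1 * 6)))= 13/ 2064384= 0.00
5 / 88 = 0.06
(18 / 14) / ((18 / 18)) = 9 / 7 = 1.29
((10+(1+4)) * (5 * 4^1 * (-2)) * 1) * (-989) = 593400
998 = 998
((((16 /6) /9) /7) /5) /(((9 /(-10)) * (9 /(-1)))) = 16 /15309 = 0.00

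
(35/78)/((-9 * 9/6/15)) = -175/351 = -0.50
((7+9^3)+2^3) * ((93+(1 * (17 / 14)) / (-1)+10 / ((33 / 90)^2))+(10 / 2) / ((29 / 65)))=3241464780 / 24563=131965.35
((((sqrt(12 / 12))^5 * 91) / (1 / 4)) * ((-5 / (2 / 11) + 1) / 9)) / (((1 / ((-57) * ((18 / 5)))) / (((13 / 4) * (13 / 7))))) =6637137 / 5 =1327427.40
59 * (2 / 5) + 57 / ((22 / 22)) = 403 / 5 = 80.60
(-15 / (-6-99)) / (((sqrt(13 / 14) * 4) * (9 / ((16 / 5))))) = 4 * sqrt(182) / 4095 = 0.01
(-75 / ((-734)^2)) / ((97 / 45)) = -3375 / 52259332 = -0.00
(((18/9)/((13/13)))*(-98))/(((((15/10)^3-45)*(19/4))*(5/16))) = 100352/31635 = 3.17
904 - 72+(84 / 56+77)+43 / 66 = 30068 / 33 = 911.15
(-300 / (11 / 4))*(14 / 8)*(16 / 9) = -11200 / 33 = -339.39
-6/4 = -3/2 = -1.50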